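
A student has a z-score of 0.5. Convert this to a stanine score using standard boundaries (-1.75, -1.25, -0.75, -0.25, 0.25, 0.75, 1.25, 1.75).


Stanine boundaries: [-1.75, -1.25, -0.75, -0.25, 0.25, 0.75, 1.25, 1.75]
z = 0.5
Check each boundary:
  z >= -1.75 -> could be stanine 2
  z >= -1.25 -> could be stanine 3
  z >= -0.75 -> could be stanine 4
  z >= -0.25 -> could be stanine 5
  z >= 0.25 -> could be stanine 6
  z < 0.75
  z < 1.25
  z < 1.75
Highest qualifying boundary gives stanine = 6

6


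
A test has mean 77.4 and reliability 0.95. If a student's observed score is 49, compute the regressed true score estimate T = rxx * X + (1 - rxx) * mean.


T_est = rxx * X + (1 - rxx) * mean
T_est = 0.95 * 49 + 0.05 * 77.4
T_est = 46.55 + 3.87
T_est = 50.42

50.42


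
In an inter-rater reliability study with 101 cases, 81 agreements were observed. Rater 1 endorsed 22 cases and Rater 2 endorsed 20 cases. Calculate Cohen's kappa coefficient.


P_o = 81/101 = 0.80198
P_e = (22*20 + 79*81) / 10201 = 0.670424
kappa = (P_o - P_e) / (1 - P_e)
kappa = (0.80198 - 0.670424) / (1 - 0.670424)
kappa = 0.3992

0.3992


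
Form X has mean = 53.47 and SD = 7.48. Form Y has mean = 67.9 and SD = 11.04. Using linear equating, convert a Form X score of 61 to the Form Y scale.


slope = SD_Y / SD_X = 11.04 / 7.48 ~ 1.4759
intercept = mean_Y - slope * mean_X = 67.9 - (11.04 / 7.48) * 53.47 ~ -11.0183
Y = slope * X + intercept. To avoid rounding drift from the rounded slope/intercept, evaluate the equivalent form Y = mean_Y + SD_Y * (X - mean_X) / SD_X at full precision:
Y = 67.9 + 11.04 * (61 - 53.47) / 7.48
Y = 67.9 + 11.04 * 7.53 / 7.48
Y = 67.9 + 83.1312 / 7.48
Y = 67.9 + 11.1138
Y = 79.0138

79.0138


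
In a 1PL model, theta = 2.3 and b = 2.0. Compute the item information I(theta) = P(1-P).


P = 1/(1+exp(-(2.3-2.0))) = 0.5744
I = P*(1-P) = 0.5744 * 0.4256
I = 0.2445

0.2445


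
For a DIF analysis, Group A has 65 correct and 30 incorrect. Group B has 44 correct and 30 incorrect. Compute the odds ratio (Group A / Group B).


Odds_A = 65/30 = 2.1667
Odds_B = 44/30 = 1.4667
OR = Odds_A / Odds_B = 2.1667 / 1.4667
Exactly, OR = (65 * 30) / (30 * 44) = 1950 / 1320
OR = 1.4773

1.4773


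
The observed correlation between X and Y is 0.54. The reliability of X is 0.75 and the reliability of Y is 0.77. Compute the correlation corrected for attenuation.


r_corrected = rxy / sqrt(rxx * ryy)
= 0.54 / sqrt(0.75 * 0.77)
= 0.54 / sqrt(0.5775)
= 0.54 / 0.759934
r_corrected = 0.7106

0.7106


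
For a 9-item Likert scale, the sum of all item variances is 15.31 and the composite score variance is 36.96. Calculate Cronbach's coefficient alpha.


alpha = (k/(k-1)) * (1 - sum(si^2)/s_total^2)
= (9/8) * (1 - 15.31/36.96)
alpha = 0.659

0.659


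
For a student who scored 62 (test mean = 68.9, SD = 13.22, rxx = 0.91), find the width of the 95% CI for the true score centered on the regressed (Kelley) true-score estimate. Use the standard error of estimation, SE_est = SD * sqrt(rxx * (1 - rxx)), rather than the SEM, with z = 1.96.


True score estimate = 0.91*62 + 0.09*68.9 = 62.621
SE_est = SD * sqrt(rxx * (1 - rxx)) = 13.22 * sqrt(0.91 * 0.09) = 13.22 * sqrt(0.0819) = 3.783323
CI = T_est +/- z * SE_est, so width = 2 * z * SE_est = 2 * 1.96 * 3.783323
Width = 14.8306

14.8306


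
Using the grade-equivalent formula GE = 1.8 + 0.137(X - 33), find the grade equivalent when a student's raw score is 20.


raw - median = 20 - 33 = -13
slope * diff = 0.137 * -13 = -1.781
GE = 1.8 + -1.781
GE = 0.019

0.019


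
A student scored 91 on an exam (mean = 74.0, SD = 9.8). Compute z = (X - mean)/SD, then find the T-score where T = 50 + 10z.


z = (X - mean) / SD = (91 - 74.0) / 9.8
z = 17.0 / 9.8
z = 1.7347
T-score = T = 50 + 10z
Carry z at full precision (z = 17.0 / 9.8) into the conversion:
T-score = 50 + 10 * (17.0 / 9.8) = 50 + 170 / 9.8
T-score = 50 + 17.3469
T-score = 67.3469

67.3469


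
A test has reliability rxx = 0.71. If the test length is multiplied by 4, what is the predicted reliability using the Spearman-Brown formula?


r_new = (n * rxx) / (1 + (n-1) * rxx)
r_new = (4 * 0.71) / (1 + 3 * 0.71)
r_new = 2.84 / 3.13
r_new = 0.9073

0.9073


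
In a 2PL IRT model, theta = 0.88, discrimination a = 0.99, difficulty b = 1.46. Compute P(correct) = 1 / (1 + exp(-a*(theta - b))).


a*(theta - b) = 0.99 * (0.88 - 1.46) = -0.5742
exp(--0.5742) = 1.7757
P = 1 / (1 + 1.7757)
P = 0.3603

0.3603


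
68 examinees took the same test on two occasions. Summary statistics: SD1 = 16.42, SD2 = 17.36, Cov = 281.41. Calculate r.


r = cov(X,Y) / (SD_X * SD_Y)
r = 281.41 / (16.42 * 17.36)
r = 281.41 / 285.0512
r = 0.9872

0.9872


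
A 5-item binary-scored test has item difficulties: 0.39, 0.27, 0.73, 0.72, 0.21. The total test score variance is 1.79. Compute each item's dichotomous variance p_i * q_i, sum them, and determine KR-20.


For each item, compute p_i * q_i:
  Item 1: 0.39 * 0.61 = 0.2379
  Item 2: 0.27 * 0.73 = 0.1971
  Item 3: 0.73 * 0.27 = 0.1971
  Item 4: 0.72 * 0.28 = 0.2016
  Item 5: 0.21 * 0.79 = 0.1659
Sum(p_i * q_i) = 0.2379 + 0.1971 + 0.1971 + 0.2016 + 0.1659 = 0.9996
KR-20 = (k/(k-1)) * (1 - Sum(p_i*q_i) / Var_total)
= (5/4) * (1 - 0.9996/1.79)
= 1.25 * 0.4416
KR-20 = 0.552

0.552


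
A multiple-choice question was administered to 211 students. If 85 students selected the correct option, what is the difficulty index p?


Item difficulty p = number correct / total examinees
p = 85 / 211
p = 0.4028

0.4028


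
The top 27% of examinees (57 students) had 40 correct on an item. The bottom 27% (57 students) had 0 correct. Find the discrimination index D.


p_upper = 40/57 = 0.7018
p_lower = 0/57 = 0.0
D = 0.7018 - 0.0 = 0.7018

0.7018


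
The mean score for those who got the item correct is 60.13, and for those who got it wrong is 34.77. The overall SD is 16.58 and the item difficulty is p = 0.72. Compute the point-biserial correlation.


q = 1 - p = 0.28
rpb = ((M1 - M0) / SD) * sqrt(p * q)
rpb = ((60.13 - 34.77) / 16.58) * sqrt(0.72 * 0.28)
rpb = 0.6868

0.6868


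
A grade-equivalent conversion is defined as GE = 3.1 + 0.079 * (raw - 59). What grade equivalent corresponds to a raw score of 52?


raw - median = 52 - 59 = -7
slope * diff = 0.079 * -7 = -0.553
GE = 3.1 + -0.553
GE = 2.547

2.547


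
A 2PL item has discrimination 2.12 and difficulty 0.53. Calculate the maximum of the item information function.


For 2PL, max info at theta = b = 0.53
I_max = a^2 / 4 = 2.12^2 / 4
= 4.4944 / 4
I_max = 1.1236

1.1236


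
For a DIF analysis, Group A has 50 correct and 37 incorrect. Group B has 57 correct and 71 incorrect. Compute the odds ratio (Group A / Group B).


Odds_A = 50/37 = 1.3514
Odds_B = 57/71 = 0.8028
OR = Odds_A / Odds_B = 1.3514 / 0.8028
Exactly, OR = (50 * 71) / (37 * 57) = 3550 / 2109
OR = 1.6833

1.6833


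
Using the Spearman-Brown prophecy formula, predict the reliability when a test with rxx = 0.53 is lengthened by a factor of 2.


r_new = (n * rxx) / (1 + (n-1) * rxx)
r_new = (2 * 0.53) / (1 + 1 * 0.53)
r_new = 1.06 / 1.53
r_new = 0.6928

0.6928


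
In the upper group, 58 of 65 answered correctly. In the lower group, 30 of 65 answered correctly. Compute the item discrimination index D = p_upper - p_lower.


p_upper = 58/65 = 0.8923
p_lower = 30/65 = 0.4615
D = 0.8923 - 0.4615 = 0.4308

0.4308


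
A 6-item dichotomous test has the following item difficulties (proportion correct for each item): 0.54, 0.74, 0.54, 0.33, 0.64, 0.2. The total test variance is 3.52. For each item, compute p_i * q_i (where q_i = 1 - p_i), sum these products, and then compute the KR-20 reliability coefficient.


For each item, compute p_i * q_i:
  Item 1: 0.54 * 0.46 = 0.2484
  Item 2: 0.74 * 0.26 = 0.1924
  Item 3: 0.54 * 0.46 = 0.2484
  Item 4: 0.33 * 0.67 = 0.2211
  Item 5: 0.64 * 0.36 = 0.2304
  Item 6: 0.2 * 0.8 = 0.16
Sum(p_i * q_i) = 0.2484 + 0.1924 + 0.2484 + 0.2211 + 0.2304 + 0.16 = 1.3007
KR-20 = (k/(k-1)) * (1 - Sum(p_i*q_i) / Var_total)
= (6/5) * (1 - 1.3007/3.52)
= 1.2 * 0.6305
KR-20 = 0.7566

0.7566


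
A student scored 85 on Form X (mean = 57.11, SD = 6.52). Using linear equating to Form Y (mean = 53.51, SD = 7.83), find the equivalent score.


slope = SD_Y / SD_X = 7.83 / 6.52 ~ 1.2009
intercept = mean_Y - slope * mean_X = 53.51 - (7.83 / 6.52) * 57.11 ~ -15.0746
Y = slope * X + intercept. To avoid rounding drift from the rounded slope/intercept, evaluate the equivalent form Y = mean_Y + SD_Y * (X - mean_X) / SD_X at full precision:
Y = 53.51 + 7.83 * (85 - 57.11) / 6.52
Y = 53.51 + 7.83 * 27.89 / 6.52
Y = 53.51 + 218.3787 / 6.52
Y = 53.51 + 33.4937
Y = 87.0037

87.0037


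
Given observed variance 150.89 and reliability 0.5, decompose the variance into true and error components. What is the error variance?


var_true = rxx * var_obs = 0.5 * 150.89 = 75.445
var_error = var_obs - var_true
var_error = 150.89 - 75.445
var_error = 75.445

75.445


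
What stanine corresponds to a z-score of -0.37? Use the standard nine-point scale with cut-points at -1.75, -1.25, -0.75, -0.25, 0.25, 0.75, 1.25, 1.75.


Stanine boundaries: [-1.75, -1.25, -0.75, -0.25, 0.25, 0.75, 1.25, 1.75]
z = -0.37
Check each boundary:
  z >= -1.75 -> could be stanine 2
  z >= -1.25 -> could be stanine 3
  z >= -0.75 -> could be stanine 4
  z < -0.25
  z < 0.25
  z < 0.75
  z < 1.25
  z < 1.75
Highest qualifying boundary gives stanine = 4

4


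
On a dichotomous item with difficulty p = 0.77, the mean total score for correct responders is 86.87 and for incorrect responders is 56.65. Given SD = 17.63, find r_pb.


q = 1 - p = 0.23
rpb = ((M1 - M0) / SD) * sqrt(p * q)
rpb = ((86.87 - 56.65) / 17.63) * sqrt(0.77 * 0.23)
rpb = 0.7214

0.7214


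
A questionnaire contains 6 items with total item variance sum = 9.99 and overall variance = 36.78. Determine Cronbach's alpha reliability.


alpha = (k/(k-1)) * (1 - sum(si^2)/s_total^2)
= (6/5) * (1 - 9.99/36.78)
alpha = 0.8741

0.8741


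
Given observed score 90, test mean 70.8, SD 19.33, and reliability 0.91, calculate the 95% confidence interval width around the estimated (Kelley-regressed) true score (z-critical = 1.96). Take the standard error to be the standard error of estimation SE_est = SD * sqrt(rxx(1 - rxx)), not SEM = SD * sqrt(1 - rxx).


True score estimate = 0.91*90 + 0.09*70.8 = 88.272
SE_est = SD * sqrt(rxx * (1 - rxx)) = 19.33 * sqrt(0.91 * 0.09) = 19.33 * sqrt(0.0819) = 5.531893
CI = T_est +/- z * SE_est, so width = 2 * z * SE_est = 2 * 1.96 * 5.531893
Width = 21.685

21.685


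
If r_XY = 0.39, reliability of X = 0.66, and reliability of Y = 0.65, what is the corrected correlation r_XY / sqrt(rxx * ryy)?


r_corrected = rxy / sqrt(rxx * ryy)
= 0.39 / sqrt(0.66 * 0.65)
= 0.39 / sqrt(0.429)
= 0.39 / 0.654981
r_corrected = 0.5954

0.5954


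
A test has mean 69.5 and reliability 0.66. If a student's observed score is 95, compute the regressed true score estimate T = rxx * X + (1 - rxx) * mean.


T_est = rxx * X + (1 - rxx) * mean
T_est = 0.66 * 95 + 0.34 * 69.5
T_est = 62.7 + 23.63
T_est = 86.33

86.33


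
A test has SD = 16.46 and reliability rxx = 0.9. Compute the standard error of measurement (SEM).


SEM = SD * sqrt(1 - rxx)
SEM = 16.46 * sqrt(1 - 0.9)
SEM = 16.46 * sqrt(0.1) = 16.46 * 0.316228
SEM = 5.2051

5.2051


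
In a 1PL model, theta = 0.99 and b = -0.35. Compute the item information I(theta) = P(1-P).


P = 1/(1+exp(-(0.99--0.35))) = 0.7925
I = P*(1-P) = 0.7925 * 0.2075
I = 0.1644

0.1644


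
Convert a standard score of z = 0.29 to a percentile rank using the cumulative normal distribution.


CDF(z) = 0.5 * (1 + erf(z/sqrt(2)))
erf(0.2051) = 0.2282
CDF = 0.6141
Percentile rank = 0.6141 * 100 = 61.41

61.41


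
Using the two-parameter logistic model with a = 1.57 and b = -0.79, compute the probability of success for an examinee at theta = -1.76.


a*(theta - b) = 1.57 * (-1.76 - -0.79) = -1.5229
exp(--1.5229) = 4.5855
P = 1 / (1 + 4.5855)
P = 0.179

0.179


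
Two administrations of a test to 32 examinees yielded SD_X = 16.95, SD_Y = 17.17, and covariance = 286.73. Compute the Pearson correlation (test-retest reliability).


r = cov(X,Y) / (SD_X * SD_Y)
r = 286.73 / (16.95 * 17.17)
r = 286.73 / 291.0315
r = 0.9852

0.9852


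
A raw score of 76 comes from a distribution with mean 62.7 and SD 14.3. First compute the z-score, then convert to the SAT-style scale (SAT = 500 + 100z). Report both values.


z = (X - mean) / SD = (76 - 62.7) / 14.3
z = 13.3 / 14.3
z = 0.9301
SAT-scale = SAT = 500 + 100z
Carry z at full precision (z = 13.3 / 14.3) into the conversion:
SAT-scale = 500 + 100 * (13.3 / 14.3) = 500 + 1330 / 14.3
SAT-scale = 500 + 93.007
SAT-scale = 593.007

593.007


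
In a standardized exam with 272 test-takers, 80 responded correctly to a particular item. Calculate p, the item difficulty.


Item difficulty p = number correct / total examinees
p = 80 / 272
p = 0.2941

0.2941


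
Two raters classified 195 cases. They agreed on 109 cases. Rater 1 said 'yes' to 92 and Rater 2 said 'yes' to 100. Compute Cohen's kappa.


P_o = 109/195 = 0.558974
P_e = (92*100 + 103*95) / 38025 = 0.499277
kappa = (P_o - P_e) / (1 - P_e)
kappa = (0.558974 - 0.499277) / (1 - 0.499277)
kappa = 0.1192

0.1192


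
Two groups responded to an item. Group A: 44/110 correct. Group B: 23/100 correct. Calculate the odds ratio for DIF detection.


Odds_A = 44/66 = 0.6667
Odds_B = 23/77 = 0.2987
OR = Odds_A / Odds_B = 0.6667 / 0.2987
Exactly, OR = (44 * 77) / (66 * 23) = 3388 / 1518
OR = 2.2319

2.2319


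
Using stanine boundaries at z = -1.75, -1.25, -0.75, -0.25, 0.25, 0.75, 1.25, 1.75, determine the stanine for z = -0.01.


Stanine boundaries: [-1.75, -1.25, -0.75, -0.25, 0.25, 0.75, 1.25, 1.75]
z = -0.01
Check each boundary:
  z >= -1.75 -> could be stanine 2
  z >= -1.25 -> could be stanine 3
  z >= -0.75 -> could be stanine 4
  z >= -0.25 -> could be stanine 5
  z < 0.25
  z < 0.75
  z < 1.25
  z < 1.75
Highest qualifying boundary gives stanine = 5

5


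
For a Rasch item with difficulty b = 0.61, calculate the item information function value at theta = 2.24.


P = 1/(1+exp(-(2.24-0.61))) = 0.8362
I = P*(1-P) = 0.8362 * 0.1638
I = 0.137

0.137


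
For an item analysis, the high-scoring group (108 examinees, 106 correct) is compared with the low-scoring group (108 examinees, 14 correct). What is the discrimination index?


p_upper = 106/108 = 0.9815
p_lower = 14/108 = 0.1296
D = 0.9815 - 0.1296 = 0.8519

0.8519


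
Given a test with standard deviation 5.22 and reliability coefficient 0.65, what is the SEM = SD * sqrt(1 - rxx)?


SEM = SD * sqrt(1 - rxx)
SEM = 5.22 * sqrt(1 - 0.65)
SEM = 5.22 * sqrt(0.35) = 5.22 * 0.591608
SEM = 3.0882

3.0882


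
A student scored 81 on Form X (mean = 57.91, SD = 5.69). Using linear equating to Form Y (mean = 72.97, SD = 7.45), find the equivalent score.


slope = SD_Y / SD_X = 7.45 / 5.69 ~ 1.3093
intercept = mean_Y - slope * mean_X = 72.97 - (7.45 / 5.69) * 57.91 ~ -2.8524
Y = slope * X + intercept. To avoid rounding drift from the rounded slope/intercept, evaluate the equivalent form Y = mean_Y + SD_Y * (X - mean_X) / SD_X at full precision:
Y = 72.97 + 7.45 * (81 - 57.91) / 5.69
Y = 72.97 + 7.45 * 23.09 / 5.69
Y = 72.97 + 172.0205 / 5.69
Y = 72.97 + 30.2321
Y = 103.2021

103.2021


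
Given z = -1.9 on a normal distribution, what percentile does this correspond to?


CDF(z) = 0.5 * (1 + erf(z/sqrt(2)))
erf(-1.3435) = -0.9426
CDF = 0.0287
Percentile rank = 0.0287 * 100 = 2.87

2.87


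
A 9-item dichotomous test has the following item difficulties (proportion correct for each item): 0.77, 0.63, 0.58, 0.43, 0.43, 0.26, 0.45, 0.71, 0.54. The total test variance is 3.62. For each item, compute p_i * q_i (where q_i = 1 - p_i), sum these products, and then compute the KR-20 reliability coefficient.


For each item, compute p_i * q_i:
  Item 1: 0.77 * 0.23 = 0.1771
  Item 2: 0.63 * 0.37 = 0.2331
  Item 3: 0.58 * 0.42 = 0.2436
  Item 4: 0.43 * 0.57 = 0.2451
  Item 5: 0.43 * 0.57 = 0.2451
  Item 6: 0.26 * 0.74 = 0.1924
  Item 7: 0.45 * 0.55 = 0.2475
  Item 8: 0.71 * 0.29 = 0.2059
  Item 9: 0.54 * 0.46 = 0.2484
Sum(p_i * q_i) = 0.1771 + 0.2331 + 0.2436 + 0.2451 + 0.2451 + 0.1924 + 0.2475 + 0.2059 + 0.2484 = 2.0382
KR-20 = (k/(k-1)) * (1 - Sum(p_i*q_i) / Var_total)
= (9/8) * (1 - 2.0382/3.62)
= 1.125 * 0.437
KR-20 = 0.4916

0.4916


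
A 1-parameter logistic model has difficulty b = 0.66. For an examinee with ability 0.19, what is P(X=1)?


theta - b = 0.19 - 0.66 = -0.47
exp(-(theta - b)) = exp(0.47) = 1.6
P = 1 / (1 + 1.6)
P = 0.3846

0.3846


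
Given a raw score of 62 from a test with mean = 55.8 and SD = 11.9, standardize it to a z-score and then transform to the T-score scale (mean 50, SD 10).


z = (X - mean) / SD = (62 - 55.8) / 11.9
z = 6.2 / 11.9
z = 0.521
T-score = T = 50 + 10z
Carry z at full precision (z = 6.2 / 11.9) into the conversion:
T-score = 50 + 10 * (6.2 / 11.9) = 50 + 62 / 11.9
T-score = 50 + 5.2101
T-score = 55.2101

55.2101


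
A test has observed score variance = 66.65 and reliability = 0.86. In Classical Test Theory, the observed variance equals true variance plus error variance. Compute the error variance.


var_true = rxx * var_obs = 0.86 * 66.65 = 57.319
var_error = var_obs - var_true
var_error = 66.65 - 57.319
var_error = 9.331

9.331


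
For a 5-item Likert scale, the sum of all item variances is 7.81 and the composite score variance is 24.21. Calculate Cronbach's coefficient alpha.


alpha = (k/(k-1)) * (1 - sum(si^2)/s_total^2)
= (5/4) * (1 - 7.81/24.21)
alpha = 0.8468

0.8468


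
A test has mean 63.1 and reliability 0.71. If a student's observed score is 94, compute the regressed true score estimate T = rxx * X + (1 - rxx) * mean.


T_est = rxx * X + (1 - rxx) * mean
T_est = 0.71 * 94 + 0.29 * 63.1
T_est = 66.74 + 18.299
T_est = 85.039

85.039


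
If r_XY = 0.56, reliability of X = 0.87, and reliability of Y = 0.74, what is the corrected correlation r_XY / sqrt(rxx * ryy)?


r_corrected = rxy / sqrt(rxx * ryy)
= 0.56 / sqrt(0.87 * 0.74)
= 0.56 / sqrt(0.6438)
= 0.56 / 0.802371
r_corrected = 0.6979

0.6979


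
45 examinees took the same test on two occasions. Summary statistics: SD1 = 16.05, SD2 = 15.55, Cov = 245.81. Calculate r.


r = cov(X,Y) / (SD_X * SD_Y)
r = 245.81 / (16.05 * 15.55)
r = 245.81 / 249.5775
r = 0.9849

0.9849


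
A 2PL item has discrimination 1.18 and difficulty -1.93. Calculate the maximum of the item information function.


For 2PL, max info at theta = b = -1.93
I_max = a^2 / 4 = 1.18^2 / 4
= 1.3924 / 4
I_max = 0.3481

0.3481


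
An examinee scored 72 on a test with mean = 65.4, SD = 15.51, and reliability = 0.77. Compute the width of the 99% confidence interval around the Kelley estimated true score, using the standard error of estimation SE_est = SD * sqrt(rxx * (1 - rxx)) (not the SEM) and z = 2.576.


True score estimate = 0.77*72 + 0.23*65.4 = 70.482
SE_est = SD * sqrt(rxx * (1 - rxx)) = 15.51 * sqrt(0.77 * 0.23) = 15.51 * sqrt(0.1771) = 6.527112
CI = T_est +/- z * SE_est, so width = 2 * z * SE_est = 2 * 2.576 * 6.527112
Width = 33.6277

33.6277


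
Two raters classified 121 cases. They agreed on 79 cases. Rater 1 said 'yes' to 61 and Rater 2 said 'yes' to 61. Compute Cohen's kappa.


P_o = 79/121 = 0.652893
P_e = (61*61 + 60*60) / 14641 = 0.500034
kappa = (P_o - P_e) / (1 - P_e)
kappa = (0.652893 - 0.500034) / (1 - 0.500034)
kappa = 0.3057

0.3057


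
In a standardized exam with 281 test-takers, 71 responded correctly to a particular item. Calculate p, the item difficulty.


Item difficulty p = number correct / total examinees
p = 71 / 281
p = 0.2527

0.2527


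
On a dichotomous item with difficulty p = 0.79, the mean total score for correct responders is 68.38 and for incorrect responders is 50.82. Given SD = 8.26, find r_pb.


q = 1 - p = 0.21
rpb = ((M1 - M0) / SD) * sqrt(p * q)
rpb = ((68.38 - 50.82) / 8.26) * sqrt(0.79 * 0.21)
rpb = 0.8659

0.8659


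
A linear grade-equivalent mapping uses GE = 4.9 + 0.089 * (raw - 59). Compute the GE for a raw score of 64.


raw - median = 64 - 59 = 5
slope * diff = 0.089 * 5 = 0.445
GE = 4.9 + 0.445
GE = 5.345

5.345


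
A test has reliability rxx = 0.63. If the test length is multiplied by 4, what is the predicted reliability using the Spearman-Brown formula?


r_new = (n * rxx) / (1 + (n-1) * rxx)
r_new = (4 * 0.63) / (1 + 3 * 0.63)
r_new = 2.52 / 2.89
r_new = 0.872

0.872


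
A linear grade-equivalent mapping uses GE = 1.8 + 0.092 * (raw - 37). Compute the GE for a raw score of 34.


raw - median = 34 - 37 = -3
slope * diff = 0.092 * -3 = -0.276
GE = 1.8 + -0.276
GE = 1.524

1.524


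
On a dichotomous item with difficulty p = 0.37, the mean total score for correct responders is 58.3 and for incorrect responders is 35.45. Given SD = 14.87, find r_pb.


q = 1 - p = 0.63
rpb = ((M1 - M0) / SD) * sqrt(p * q)
rpb = ((58.3 - 35.45) / 14.87) * sqrt(0.37 * 0.63)
rpb = 0.7419

0.7419


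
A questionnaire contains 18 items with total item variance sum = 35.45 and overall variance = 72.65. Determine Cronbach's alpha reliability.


alpha = (k/(k-1)) * (1 - sum(si^2)/s_total^2)
= (18/17) * (1 - 35.45/72.65)
alpha = 0.5422

0.5422


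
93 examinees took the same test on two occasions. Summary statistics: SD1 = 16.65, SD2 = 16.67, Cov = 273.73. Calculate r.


r = cov(X,Y) / (SD_X * SD_Y)
r = 273.73 / (16.65 * 16.67)
r = 273.73 / 277.5555
r = 0.9862

0.9862


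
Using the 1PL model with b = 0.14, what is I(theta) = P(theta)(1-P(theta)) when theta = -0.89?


P = 1/(1+exp(-(-0.89-0.14))) = 0.2631
I = P*(1-P) = 0.2631 * 0.7369
I = 0.1939

0.1939


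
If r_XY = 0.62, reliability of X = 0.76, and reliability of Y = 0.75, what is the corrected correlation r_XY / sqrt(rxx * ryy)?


r_corrected = rxy / sqrt(rxx * ryy)
= 0.62 / sqrt(0.76 * 0.75)
= 0.62 / sqrt(0.57)
= 0.62 / 0.754983
r_corrected = 0.8212

0.8212


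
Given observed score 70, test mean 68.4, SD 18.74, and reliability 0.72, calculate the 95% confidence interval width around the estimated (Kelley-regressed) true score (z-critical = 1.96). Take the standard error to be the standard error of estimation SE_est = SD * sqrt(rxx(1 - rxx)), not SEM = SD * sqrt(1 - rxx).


True score estimate = 0.72*70 + 0.28*68.4 = 69.552
SE_est = SD * sqrt(rxx * (1 - rxx)) = 18.74 * sqrt(0.72 * 0.28) = 18.74 * sqrt(0.2016) = 8.414239
CI = T_est +/- z * SE_est, so width = 2 * z * SE_est = 2 * 1.96 * 8.414239
Width = 32.9838

32.9838


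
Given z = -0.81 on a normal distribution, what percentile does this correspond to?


CDF(z) = 0.5 * (1 + erf(z/sqrt(2)))
erf(-0.5728) = -0.5821
CDF = 0.209
Percentile rank = 0.209 * 100 = 20.9

20.9


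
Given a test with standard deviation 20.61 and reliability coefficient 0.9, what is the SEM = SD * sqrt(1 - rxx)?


SEM = SD * sqrt(1 - rxx)
SEM = 20.61 * sqrt(1 - 0.9)
SEM = 20.61 * sqrt(0.1) = 20.61 * 0.316228
SEM = 6.5175

6.5175


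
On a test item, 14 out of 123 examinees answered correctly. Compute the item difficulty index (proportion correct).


Item difficulty p = number correct / total examinees
p = 14 / 123
p = 0.1138

0.1138


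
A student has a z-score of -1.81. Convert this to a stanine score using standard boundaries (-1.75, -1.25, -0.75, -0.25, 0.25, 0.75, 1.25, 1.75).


Stanine boundaries: [-1.75, -1.25, -0.75, -0.25, 0.25, 0.75, 1.25, 1.75]
z = -1.81
Check each boundary:
  z < -1.75
  z < -1.25
  z < -0.75
  z < -0.25
  z < 0.25
  z < 0.75
  z < 1.25
  z < 1.75
Highest qualifying boundary gives stanine = 1

1


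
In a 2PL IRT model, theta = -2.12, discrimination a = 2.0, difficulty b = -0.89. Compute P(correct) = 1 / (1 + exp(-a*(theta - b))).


a*(theta - b) = 2.0 * (-2.12 - -0.89) = -2.46
exp(--2.46) = 11.7048
P = 1 / (1 + 11.7048)
P = 0.0787

0.0787


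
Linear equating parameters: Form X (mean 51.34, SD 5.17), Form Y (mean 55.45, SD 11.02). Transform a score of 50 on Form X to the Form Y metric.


slope = SD_Y / SD_X = 11.02 / 5.17 ~ 2.1315
intercept = mean_Y - slope * mean_X = 55.45 - (11.02 / 5.17) * 51.34 ~ -53.9826
Y = slope * X + intercept. To avoid rounding drift from the rounded slope/intercept, evaluate the equivalent form Y = mean_Y + SD_Y * (X - mean_X) / SD_X at full precision:
Y = 55.45 + 11.02 * (50 - 51.34) / 5.17
Y = 55.45 - 11.02 * 1.34 / 5.17
Y = 55.45 - 14.7668 / 5.17
Y = 55.45 - 2.8562
Y = 52.5938

52.5938


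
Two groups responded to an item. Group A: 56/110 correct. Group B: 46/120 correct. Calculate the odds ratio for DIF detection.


Odds_A = 56/54 = 1.037
Odds_B = 46/74 = 0.6216
OR = Odds_A / Odds_B = 1.037 / 0.6216
Exactly, OR = (56 * 74) / (54 * 46) = 4144 / 2484
OR = 1.6683

1.6683


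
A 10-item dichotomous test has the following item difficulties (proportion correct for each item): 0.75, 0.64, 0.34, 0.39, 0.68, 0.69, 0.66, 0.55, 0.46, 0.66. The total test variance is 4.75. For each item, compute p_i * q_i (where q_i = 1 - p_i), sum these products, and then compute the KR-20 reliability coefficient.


For each item, compute p_i * q_i:
  Item 1: 0.75 * 0.25 = 0.1875
  Item 2: 0.64 * 0.36 = 0.2304
  Item 3: 0.34 * 0.66 = 0.2244
  Item 4: 0.39 * 0.61 = 0.2379
  Item 5: 0.68 * 0.32 = 0.2176
  Item 6: 0.69 * 0.31 = 0.2139
  Item 7: 0.66 * 0.34 = 0.2244
  Item 8: 0.55 * 0.45 = 0.2475
  Item 9: 0.46 * 0.54 = 0.2484
  Item 10: 0.66 * 0.34 = 0.2244
Sum(p_i * q_i) = 0.1875 + 0.2304 + 0.2244 + 0.2379 + 0.2176 + 0.2139 + 0.2244 + 0.2475 + 0.2484 + 0.2244 = 2.2564
KR-20 = (k/(k-1)) * (1 - Sum(p_i*q_i) / Var_total)
= (10/9) * (1 - 2.2564/4.75)
= 1.1111 * 0.525
KR-20 = 0.5833

0.5833


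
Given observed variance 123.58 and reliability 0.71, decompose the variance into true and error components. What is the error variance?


var_true = rxx * var_obs = 0.71 * 123.58 = 87.7418
var_error = var_obs - var_true
var_error = 123.58 - 87.7418
var_error = 35.8382

35.8382


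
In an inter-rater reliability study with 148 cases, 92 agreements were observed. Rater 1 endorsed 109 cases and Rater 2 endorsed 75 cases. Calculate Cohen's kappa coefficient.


P_o = 92/148 = 0.621622
P_e = (109*75 + 39*73) / 21904 = 0.503196
kappa = (P_o - P_e) / (1 - P_e)
kappa = (0.621622 - 0.503196) / (1 - 0.503196)
kappa = 0.2384

0.2384


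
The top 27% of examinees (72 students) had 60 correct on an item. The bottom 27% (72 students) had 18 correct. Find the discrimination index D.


p_upper = 60/72 = 0.8333
p_lower = 18/72 = 0.25
D = 0.8333 - 0.25 = 0.5833

0.5833


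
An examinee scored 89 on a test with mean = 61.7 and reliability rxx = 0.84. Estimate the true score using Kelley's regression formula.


T_est = rxx * X + (1 - rxx) * mean
T_est = 0.84 * 89 + 0.16 * 61.7
T_est = 74.76 + 9.872
T_est = 84.632

84.632


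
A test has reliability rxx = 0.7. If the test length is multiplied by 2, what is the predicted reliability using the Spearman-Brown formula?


r_new = (n * rxx) / (1 + (n-1) * rxx)
r_new = (2 * 0.7) / (1 + 1 * 0.7)
r_new = 1.4 / 1.7
r_new = 0.8235

0.8235


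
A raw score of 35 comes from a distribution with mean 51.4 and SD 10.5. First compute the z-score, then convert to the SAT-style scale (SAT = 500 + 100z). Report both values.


z = (X - mean) / SD = (35 - 51.4) / 10.5
z = -16.4 / 10.5
z = -1.5619
SAT-scale = SAT = 500 + 100z
Carry z at full precision (z = -16.4 / 10.5) into the conversion:
SAT-scale = 500 + 100 * (-16.4 / 10.5) = 500 + -1640 / 10.5
SAT-scale = 500 + -156.1905
SAT-scale = 343.8095

343.8095


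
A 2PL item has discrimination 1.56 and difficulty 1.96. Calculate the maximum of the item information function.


For 2PL, max info at theta = b = 1.96
I_max = a^2 / 4 = 1.56^2 / 4
= 2.4336 / 4
I_max = 0.6084

0.6084


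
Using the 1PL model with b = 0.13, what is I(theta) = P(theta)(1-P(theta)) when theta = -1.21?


P = 1/(1+exp(-(-1.21-0.13))) = 0.2075
I = P*(1-P) = 0.2075 * 0.7925
I = 0.1644

0.1644


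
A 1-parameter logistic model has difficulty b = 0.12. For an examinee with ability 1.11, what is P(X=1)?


theta - b = 1.11 - 0.12 = 0.99
exp(-(theta - b)) = exp(-0.99) = 0.3716
P = 1 / (1 + 0.3716)
P = 0.7291

0.7291


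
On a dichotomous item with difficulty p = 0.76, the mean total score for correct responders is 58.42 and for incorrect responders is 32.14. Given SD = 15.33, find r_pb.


q = 1 - p = 0.24
rpb = ((M1 - M0) / SD) * sqrt(p * q)
rpb = ((58.42 - 32.14) / 15.33) * sqrt(0.76 * 0.24)
rpb = 0.7321

0.7321


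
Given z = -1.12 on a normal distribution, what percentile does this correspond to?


CDF(z) = 0.5 * (1 + erf(z/sqrt(2)))
erf(-0.792) = -0.7373
CDF = 0.1314
Percentile rank = 0.1314 * 100 = 13.14

13.14


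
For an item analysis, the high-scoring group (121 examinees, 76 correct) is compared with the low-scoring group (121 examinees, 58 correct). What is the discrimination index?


p_upper = 76/121 = 0.6281
p_lower = 58/121 = 0.4793
D = 0.6281 - 0.4793 = 0.1488

0.1488


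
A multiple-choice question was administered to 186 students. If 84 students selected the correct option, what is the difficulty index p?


Item difficulty p = number correct / total examinees
p = 84 / 186
p = 0.4516

0.4516


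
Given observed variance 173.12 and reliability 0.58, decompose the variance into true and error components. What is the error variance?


var_true = rxx * var_obs = 0.58 * 173.12 = 100.4096
var_error = var_obs - var_true
var_error = 173.12 - 100.4096
var_error = 72.7104

72.7104


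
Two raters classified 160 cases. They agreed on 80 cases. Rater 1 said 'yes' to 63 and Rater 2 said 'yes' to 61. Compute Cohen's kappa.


P_o = 80/160 = 0.5
P_e = (63*61 + 97*99) / 25600 = 0.525234
kappa = (P_o - P_e) / (1 - P_e)
kappa = (0.5 - 0.525234) / (1 - 0.525234)
kappa = -0.0532

-0.0532


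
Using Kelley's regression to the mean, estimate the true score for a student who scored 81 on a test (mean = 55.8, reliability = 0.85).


T_est = rxx * X + (1 - rxx) * mean
T_est = 0.85 * 81 + 0.15 * 55.8
T_est = 68.85 + 8.37
T_est = 77.22

77.22


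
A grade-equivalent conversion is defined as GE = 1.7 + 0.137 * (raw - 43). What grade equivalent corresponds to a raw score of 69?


raw - median = 69 - 43 = 26
slope * diff = 0.137 * 26 = 3.562
GE = 1.7 + 3.562
GE = 5.262

5.262


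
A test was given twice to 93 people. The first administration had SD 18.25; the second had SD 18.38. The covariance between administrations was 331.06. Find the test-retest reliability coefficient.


r = cov(X,Y) / (SD_X * SD_Y)
r = 331.06 / (18.25 * 18.38)
r = 331.06 / 335.435
r = 0.987

0.987


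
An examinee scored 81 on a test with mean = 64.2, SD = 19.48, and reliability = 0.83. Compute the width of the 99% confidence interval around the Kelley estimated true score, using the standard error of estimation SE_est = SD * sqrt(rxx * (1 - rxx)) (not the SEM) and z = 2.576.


True score estimate = 0.83*81 + 0.17*64.2 = 78.144
SE_est = SD * sqrt(rxx * (1 - rxx)) = 19.48 * sqrt(0.83 * 0.17) = 19.48 * sqrt(0.1411) = 7.317327
CI = T_est +/- z * SE_est, so width = 2 * z * SE_est = 2 * 2.576 * 7.317327
Width = 37.6989

37.6989


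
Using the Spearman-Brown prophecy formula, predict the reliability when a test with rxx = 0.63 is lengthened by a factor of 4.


r_new = (n * rxx) / (1 + (n-1) * rxx)
r_new = (4 * 0.63) / (1 + 3 * 0.63)
r_new = 2.52 / 2.89
r_new = 0.872

0.872


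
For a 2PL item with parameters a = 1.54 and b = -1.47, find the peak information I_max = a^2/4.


For 2PL, max info at theta = b = -1.47
I_max = a^2 / 4 = 1.54^2 / 4
= 2.3716 / 4
I_max = 0.5929

0.5929


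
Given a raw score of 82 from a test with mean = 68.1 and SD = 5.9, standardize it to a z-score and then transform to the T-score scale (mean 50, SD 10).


z = (X - mean) / SD = (82 - 68.1) / 5.9
z = 13.9 / 5.9
z = 2.3559
T-score = T = 50 + 10z
Carry z at full precision (z = 13.9 / 5.9) into the conversion:
T-score = 50 + 10 * (13.9 / 5.9) = 50 + 139 / 5.9
T-score = 50 + 23.5593
T-score = 73.5593

73.5593


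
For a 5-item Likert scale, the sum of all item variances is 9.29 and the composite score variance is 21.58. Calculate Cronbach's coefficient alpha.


alpha = (k/(k-1)) * (1 - sum(si^2)/s_total^2)
= (5/4) * (1 - 9.29/21.58)
alpha = 0.7119

0.7119


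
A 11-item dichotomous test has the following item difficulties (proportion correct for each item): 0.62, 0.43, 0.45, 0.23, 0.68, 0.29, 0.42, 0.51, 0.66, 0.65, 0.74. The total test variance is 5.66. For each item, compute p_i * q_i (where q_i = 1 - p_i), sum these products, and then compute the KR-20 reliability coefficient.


For each item, compute p_i * q_i:
  Item 1: 0.62 * 0.38 = 0.2356
  Item 2: 0.43 * 0.57 = 0.2451
  Item 3: 0.45 * 0.55 = 0.2475
  Item 4: 0.23 * 0.77 = 0.1771
  Item 5: 0.68 * 0.32 = 0.2176
  Item 6: 0.29 * 0.71 = 0.2059
  Item 7: 0.42 * 0.58 = 0.2436
  Item 8: 0.51 * 0.49 = 0.2499
  Item 9: 0.66 * 0.34 = 0.2244
  Item 10: 0.65 * 0.35 = 0.2275
  Item 11: 0.74 * 0.26 = 0.1924
Sum(p_i * q_i) = 0.2356 + 0.2451 + 0.2475 + 0.1771 + 0.2176 + 0.2059 + 0.2436 + 0.2499 + 0.2244 + 0.2275 + 0.1924 = 2.4666
KR-20 = (k/(k-1)) * (1 - Sum(p_i*q_i) / Var_total)
= (11/10) * (1 - 2.4666/5.66)
= 1.1 * 0.5642
KR-20 = 0.6206

0.6206


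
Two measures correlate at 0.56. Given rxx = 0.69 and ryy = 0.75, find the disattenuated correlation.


r_corrected = rxy / sqrt(rxx * ryy)
= 0.56 / sqrt(0.69 * 0.75)
= 0.56 / sqrt(0.5175)
= 0.56 / 0.719375
r_corrected = 0.7785

0.7785


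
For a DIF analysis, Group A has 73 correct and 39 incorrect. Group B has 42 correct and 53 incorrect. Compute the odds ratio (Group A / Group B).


Odds_A = 73/39 = 1.8718
Odds_B = 42/53 = 0.7925
OR = Odds_A / Odds_B = 1.8718 / 0.7925
Exactly, OR = (73 * 53) / (39 * 42) = 3869 / 1638
OR = 2.362

2.362


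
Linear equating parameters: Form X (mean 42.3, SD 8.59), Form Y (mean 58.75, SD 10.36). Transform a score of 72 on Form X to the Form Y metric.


slope = SD_Y / SD_X = 10.36 / 8.59 ~ 1.2061
intercept = mean_Y - slope * mean_X = 58.75 - (10.36 / 8.59) * 42.3 ~ 7.7339
Y = slope * X + intercept. To avoid rounding drift from the rounded slope/intercept, evaluate the equivalent form Y = mean_Y + SD_Y * (X - mean_X) / SD_X at full precision:
Y = 58.75 + 10.36 * (72 - 42.3) / 8.59
Y = 58.75 + 10.36 * 29.7 / 8.59
Y = 58.75 + 307.692 / 8.59
Y = 58.75 + 35.8198
Y = 94.5698

94.5698


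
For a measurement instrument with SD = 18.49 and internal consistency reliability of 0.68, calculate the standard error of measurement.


SEM = SD * sqrt(1 - rxx)
SEM = 18.49 * sqrt(1 - 0.68)
SEM = 18.49 * sqrt(0.32) = 18.49 * 0.565685
SEM = 10.4595

10.4595


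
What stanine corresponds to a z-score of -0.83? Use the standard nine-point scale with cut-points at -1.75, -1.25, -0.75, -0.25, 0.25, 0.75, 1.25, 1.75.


Stanine boundaries: [-1.75, -1.25, -0.75, -0.25, 0.25, 0.75, 1.25, 1.75]
z = -0.83
Check each boundary:
  z >= -1.75 -> could be stanine 2
  z >= -1.25 -> could be stanine 3
  z < -0.75
  z < -0.25
  z < 0.25
  z < 0.75
  z < 1.25
  z < 1.75
Highest qualifying boundary gives stanine = 3

3


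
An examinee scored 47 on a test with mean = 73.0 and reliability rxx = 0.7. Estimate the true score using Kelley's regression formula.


T_est = rxx * X + (1 - rxx) * mean
T_est = 0.7 * 47 + 0.3 * 73.0
T_est = 32.9 + 21.9
T_est = 54.8

54.8


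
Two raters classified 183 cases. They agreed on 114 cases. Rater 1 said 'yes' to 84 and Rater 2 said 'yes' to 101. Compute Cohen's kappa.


P_o = 114/183 = 0.622951
P_e = (84*101 + 99*82) / 33489 = 0.495745
kappa = (P_o - P_e) / (1 - P_e)
kappa = (0.622951 - 0.495745) / (1 - 0.495745)
kappa = 0.2523

0.2523


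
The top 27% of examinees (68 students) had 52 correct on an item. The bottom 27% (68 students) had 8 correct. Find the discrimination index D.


p_upper = 52/68 = 0.7647
p_lower = 8/68 = 0.1176
D = 0.7647 - 0.1176 = 0.6471

0.6471


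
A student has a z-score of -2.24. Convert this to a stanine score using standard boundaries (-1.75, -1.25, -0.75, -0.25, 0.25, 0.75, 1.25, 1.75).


Stanine boundaries: [-1.75, -1.25, -0.75, -0.25, 0.25, 0.75, 1.25, 1.75]
z = -2.24
Check each boundary:
  z < -1.75
  z < -1.25
  z < -0.75
  z < -0.25
  z < 0.25
  z < 0.75
  z < 1.25
  z < 1.75
Highest qualifying boundary gives stanine = 1

1


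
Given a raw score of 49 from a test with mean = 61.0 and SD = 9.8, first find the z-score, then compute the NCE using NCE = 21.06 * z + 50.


z = (X - mean) / SD = (49 - 61.0) / 9.8
z = -12.0 / 9.8
z = -1.2245
NCE = NCE = 21.06z + 50
Carry z at full precision (z = -12.0 / 9.8) into the conversion:
NCE = 21.06 * (-12.0 / 9.8) + 50 = -252.72 / 9.8 + 50
NCE = -25.7878 + 50
NCE = 24.2122

24.2122


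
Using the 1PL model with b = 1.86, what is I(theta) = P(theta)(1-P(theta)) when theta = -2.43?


P = 1/(1+exp(-(-2.43-1.86))) = 0.0135
I = P*(1-P) = 0.0135 * 0.9865
I = 0.0133

0.0133


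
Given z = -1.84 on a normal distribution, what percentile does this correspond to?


CDF(z) = 0.5 * (1 + erf(z/sqrt(2)))
erf(-1.3011) = -0.9342
CDF = 0.0329
Percentile rank = 0.0329 * 100 = 3.29

3.29


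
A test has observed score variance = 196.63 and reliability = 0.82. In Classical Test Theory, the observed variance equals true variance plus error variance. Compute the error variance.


var_true = rxx * var_obs = 0.82 * 196.63 = 161.2366
var_error = var_obs - var_true
var_error = 196.63 - 161.2366
var_error = 35.3934

35.3934


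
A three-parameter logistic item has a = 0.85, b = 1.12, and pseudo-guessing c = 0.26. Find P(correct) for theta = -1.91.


logit = 0.85*(-1.91 - 1.12) = -2.5755
P* = 1/(1 + exp(--2.5755)) = 0.0707
P = 0.26 + (1 - 0.26) * 0.0707
P = 0.3123

0.3123


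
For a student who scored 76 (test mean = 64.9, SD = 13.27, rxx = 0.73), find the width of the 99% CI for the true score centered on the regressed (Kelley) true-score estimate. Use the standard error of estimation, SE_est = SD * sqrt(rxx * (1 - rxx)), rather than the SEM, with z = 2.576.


True score estimate = 0.73*76 + 0.27*64.9 = 73.003
SE_est = SD * sqrt(rxx * (1 - rxx)) = 13.27 * sqrt(0.73 * 0.27) = 13.27 * sqrt(0.1971) = 5.891342
CI = T_est +/- z * SE_est, so width = 2 * z * SE_est = 2 * 2.576 * 5.891342
Width = 30.3522

30.3522


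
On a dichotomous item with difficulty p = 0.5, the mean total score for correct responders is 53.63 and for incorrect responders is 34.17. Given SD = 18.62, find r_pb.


q = 1 - p = 0.5
rpb = ((M1 - M0) / SD) * sqrt(p * q)
rpb = ((53.63 - 34.17) / 18.62) * sqrt(0.5 * 0.5)
rpb = 0.5226

0.5226


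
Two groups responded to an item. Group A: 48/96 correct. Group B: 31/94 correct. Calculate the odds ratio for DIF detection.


Odds_A = 48/48 = 1.0
Odds_B = 31/63 = 0.4921
OR = Odds_A / Odds_B = 1.0 / 0.4921
Exactly, OR = (48 * 63) / (48 * 31) = 3024 / 1488
OR = 2.0323

2.0323


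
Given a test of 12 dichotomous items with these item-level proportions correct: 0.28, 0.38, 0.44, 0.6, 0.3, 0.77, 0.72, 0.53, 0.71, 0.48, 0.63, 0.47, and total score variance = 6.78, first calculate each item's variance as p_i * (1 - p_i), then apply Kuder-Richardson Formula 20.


For each item, compute p_i * q_i:
  Item 1: 0.28 * 0.72 = 0.2016
  Item 2: 0.38 * 0.62 = 0.2356
  Item 3: 0.44 * 0.56 = 0.2464
  Item 4: 0.6 * 0.4 = 0.24
  Item 5: 0.3 * 0.7 = 0.21
  Item 6: 0.77 * 0.23 = 0.1771
  Item 7: 0.72 * 0.28 = 0.2016
  Item 8: 0.53 * 0.47 = 0.2491
  Item 9: 0.71 * 0.29 = 0.2059
  Item 10: 0.48 * 0.52 = 0.2496
  Item 11: 0.63 * 0.37 = 0.2331
  Item 12: 0.47 * 0.53 = 0.2491
Sum(p_i * q_i) = 0.2016 + 0.2356 + 0.2464 + 0.24 + 0.21 + 0.1771 + 0.2016 + 0.2491 + 0.2059 + 0.2496 + 0.2331 + 0.2491 = 2.6991
KR-20 = (k/(k-1)) * (1 - Sum(p_i*q_i) / Var_total)
= (12/11) * (1 - 2.6991/6.78)
= 1.0909 * 0.6019
KR-20 = 0.6566

0.6566


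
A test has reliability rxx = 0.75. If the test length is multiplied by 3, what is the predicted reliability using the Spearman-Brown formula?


r_new = (n * rxx) / (1 + (n-1) * rxx)
r_new = (3 * 0.75) / (1 + 2 * 0.75)
r_new = 2.25 / 2.5
r_new = 0.9

0.9
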